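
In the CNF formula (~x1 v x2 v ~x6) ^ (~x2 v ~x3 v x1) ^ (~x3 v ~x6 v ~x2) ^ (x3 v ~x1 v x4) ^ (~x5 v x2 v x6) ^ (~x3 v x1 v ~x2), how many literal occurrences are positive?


Scan each clause for unnegated literals.
Clause 1: 1 positive; Clause 2: 1 positive; Clause 3: 0 positive; Clause 4: 2 positive; Clause 5: 2 positive; Clause 6: 1 positive.
Total positive literal occurrences = 7.

7


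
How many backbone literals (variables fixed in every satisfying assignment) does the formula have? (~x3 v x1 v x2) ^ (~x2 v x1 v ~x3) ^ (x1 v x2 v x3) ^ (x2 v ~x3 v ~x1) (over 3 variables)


Find all satisfying assignments: 4 model(s).
Check which variables have the same value in every model.
No variable is fixed across all models.
Backbone size = 0.

0


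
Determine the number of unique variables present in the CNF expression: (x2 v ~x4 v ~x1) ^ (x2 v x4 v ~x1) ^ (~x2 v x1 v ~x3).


Identify each distinct variable in the formula.
Variables found: x1, x2, x3, x4.
Total distinct variables = 4.

4


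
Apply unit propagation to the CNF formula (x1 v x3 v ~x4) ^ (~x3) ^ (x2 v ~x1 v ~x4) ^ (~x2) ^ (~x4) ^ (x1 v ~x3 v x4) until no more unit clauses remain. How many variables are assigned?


Unit propagation repeatedly assigns the literal in any unit clause, then simplifies.
Assignments in order: x3 = F, x2 = F, x4 = F.
No further unit clauses remain.
Total variables assigned = 3.

3


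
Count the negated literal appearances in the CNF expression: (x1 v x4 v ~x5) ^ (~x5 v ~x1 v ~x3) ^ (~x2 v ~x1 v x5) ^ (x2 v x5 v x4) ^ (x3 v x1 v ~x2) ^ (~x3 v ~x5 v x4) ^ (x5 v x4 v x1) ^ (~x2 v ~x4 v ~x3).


Scan each clause for negated literals.
Clause 1: 1 negative; Clause 2: 3 negative; Clause 3: 2 negative; Clause 4: 0 negative; Clause 5: 1 negative; Clause 6: 2 negative; Clause 7: 0 negative; Clause 8: 3 negative.
Total negative literal occurrences = 12.

12


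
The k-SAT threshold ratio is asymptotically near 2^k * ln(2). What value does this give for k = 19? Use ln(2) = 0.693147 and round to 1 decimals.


Using the asymptotic formula: threshold ~ 2^k * ln(2).
2^19 = 524288.
524288 * 0.693147 = 363408.7.

363408.7


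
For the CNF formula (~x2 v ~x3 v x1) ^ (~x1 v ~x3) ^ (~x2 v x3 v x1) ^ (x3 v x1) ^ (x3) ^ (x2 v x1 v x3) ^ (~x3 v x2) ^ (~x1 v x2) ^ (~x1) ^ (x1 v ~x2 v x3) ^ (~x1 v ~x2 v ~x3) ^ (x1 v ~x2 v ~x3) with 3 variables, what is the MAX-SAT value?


Enumerate all 8 truth assignments.
For each, count how many of the 12 clauses are satisfied.
The formula is not fully satisfiable, so the maximum is below 12.
Maximum simultaneously satisfiable clauses = 11.

11


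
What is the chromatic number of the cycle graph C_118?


A cycle on an even number of vertices is bipartite: alternate two colors around the cycle.
Since 118 is even, two colors suffice, and at least two are needed because the graph has edges.
Chromatic number = 2.

2


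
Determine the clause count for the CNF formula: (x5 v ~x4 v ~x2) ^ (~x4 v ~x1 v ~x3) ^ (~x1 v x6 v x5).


Each group enclosed in parentheses joined by ^ is one clause.
Counting the conjuncts: 3 clauses.

3


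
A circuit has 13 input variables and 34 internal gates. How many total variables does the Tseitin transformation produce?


The Tseitin transformation introduces one auxiliary variable per gate.
Total variables = inputs + gates = 13 + 34 = 47.

47


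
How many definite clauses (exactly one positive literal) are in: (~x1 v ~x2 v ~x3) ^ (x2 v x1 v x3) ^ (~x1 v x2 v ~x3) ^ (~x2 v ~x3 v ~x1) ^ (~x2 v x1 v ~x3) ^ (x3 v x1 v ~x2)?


A definite clause has exactly one positive literal.
Clause 1: 0 positive -> not definite
Clause 2: 3 positive -> not definite
Clause 3: 1 positive -> definite
Clause 4: 0 positive -> not definite
Clause 5: 1 positive -> definite
Clause 6: 2 positive -> not definite
Definite clause count = 2.

2


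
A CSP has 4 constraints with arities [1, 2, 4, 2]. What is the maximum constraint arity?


The arities are: 1, 2, 4, 2.
Scan for the maximum value.
Maximum arity = 4.

4


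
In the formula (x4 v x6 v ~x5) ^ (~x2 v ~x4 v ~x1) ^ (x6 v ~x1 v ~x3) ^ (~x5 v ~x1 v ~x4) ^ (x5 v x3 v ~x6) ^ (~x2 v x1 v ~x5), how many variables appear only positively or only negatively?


A pure literal appears in only one polarity across all clauses.
Pure literals: x2 (negative only).
Count = 1.

1


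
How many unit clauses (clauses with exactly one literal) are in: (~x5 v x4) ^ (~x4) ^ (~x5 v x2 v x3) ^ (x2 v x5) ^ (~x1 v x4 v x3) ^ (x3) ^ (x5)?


A unit clause contains exactly one literal.
Unit clauses found: (~x4), (x3), (x5).
Count = 3.

3


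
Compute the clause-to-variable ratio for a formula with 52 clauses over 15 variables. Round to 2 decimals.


Clause-to-variable ratio = clauses / variables.
52 / 15 = 3.47.

3.47


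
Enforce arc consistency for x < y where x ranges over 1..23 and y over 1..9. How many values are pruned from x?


For the constraint x < y, x needs a supporting value in y's domain.
x can be at most 8 (one less than y's maximum).
Valid x values from domain: 8 out of 23.
Pruned = 23 - 8 = 15.

15


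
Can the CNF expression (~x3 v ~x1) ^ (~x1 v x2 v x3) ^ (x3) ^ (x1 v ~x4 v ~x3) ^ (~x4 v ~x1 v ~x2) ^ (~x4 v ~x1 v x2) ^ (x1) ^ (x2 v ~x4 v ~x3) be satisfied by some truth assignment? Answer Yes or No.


Check all 16 possible truth assignments.
Number of satisfying assignments found: 0.
The formula is unsatisfiable.

No


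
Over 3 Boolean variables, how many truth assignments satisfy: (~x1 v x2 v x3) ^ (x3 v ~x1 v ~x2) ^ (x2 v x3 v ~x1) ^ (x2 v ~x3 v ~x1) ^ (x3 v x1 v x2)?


Enumerate all 8 truth assignments over 3 variables.
Test each against every clause.
Satisfying assignments found: 4.

4


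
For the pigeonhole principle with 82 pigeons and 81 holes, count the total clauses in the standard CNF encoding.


The PHP encoding has two parts:
1) At-least-one-hole clauses: 82 (one per pigeon, each with 81 literals).
2) At-most-one-pigeon-per-hole clauses: 81 holes * C(82,2) = 81 * 3321 = 269001.
Total clauses = 82 + 269001 = 269083.

269083


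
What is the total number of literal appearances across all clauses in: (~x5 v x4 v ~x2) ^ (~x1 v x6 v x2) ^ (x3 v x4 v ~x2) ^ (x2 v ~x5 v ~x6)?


Clause lengths: 3, 3, 3, 3.
Sum = 3 + 3 + 3 + 3 = 12.

12


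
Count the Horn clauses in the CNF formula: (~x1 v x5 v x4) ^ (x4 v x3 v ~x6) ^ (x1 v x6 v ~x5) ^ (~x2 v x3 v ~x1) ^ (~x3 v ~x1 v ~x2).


A Horn clause has at most one positive literal.
Clause 1: 2 positive lit(s) -> not Horn
Clause 2: 2 positive lit(s) -> not Horn
Clause 3: 2 positive lit(s) -> not Horn
Clause 4: 1 positive lit(s) -> Horn
Clause 5: 0 positive lit(s) -> Horn
Total Horn clauses = 2.

2


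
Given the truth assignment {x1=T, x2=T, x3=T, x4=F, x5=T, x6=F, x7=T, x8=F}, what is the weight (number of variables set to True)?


The weight is the number of variables assigned True.
True variables: x1, x2, x3, x5, x7.
Weight = 5.

5


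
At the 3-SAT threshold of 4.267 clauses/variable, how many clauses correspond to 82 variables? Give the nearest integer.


The 3-SAT phase transition occurs at approximately 4.267 clauses per variable.
m = 4.267 * 82 = 349.894.
Rounded to nearest integer: 350.

350


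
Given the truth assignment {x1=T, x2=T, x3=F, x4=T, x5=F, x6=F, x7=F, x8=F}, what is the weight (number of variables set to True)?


The weight is the number of variables assigned True.
True variables: x1, x2, x4.
Weight = 3.

3


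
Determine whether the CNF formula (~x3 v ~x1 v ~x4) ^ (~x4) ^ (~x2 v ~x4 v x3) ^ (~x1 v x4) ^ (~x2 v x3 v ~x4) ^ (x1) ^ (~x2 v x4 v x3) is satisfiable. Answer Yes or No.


Check all 16 possible truth assignments.
Number of satisfying assignments found: 0.
The formula is unsatisfiable.

No


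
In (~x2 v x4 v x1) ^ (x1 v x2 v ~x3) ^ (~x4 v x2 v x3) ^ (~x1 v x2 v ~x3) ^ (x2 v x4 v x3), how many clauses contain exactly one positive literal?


A definite clause has exactly one positive literal.
Clause 1: 2 positive -> not definite
Clause 2: 2 positive -> not definite
Clause 3: 2 positive -> not definite
Clause 4: 1 positive -> definite
Clause 5: 3 positive -> not definite
Definite clause count = 1.

1


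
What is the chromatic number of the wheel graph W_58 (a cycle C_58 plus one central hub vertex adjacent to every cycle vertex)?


W_58 consists of the cycle C_58 together with a hub vertex adjacent to every cycle vertex.
The cycle C_58 needs 2 colors (even cycle -> 2).
The hub is adjacent to every cycle vertex, so it must receive a new color distinct from all of them.
Chromatic number = 2 + 1 = 3.

3


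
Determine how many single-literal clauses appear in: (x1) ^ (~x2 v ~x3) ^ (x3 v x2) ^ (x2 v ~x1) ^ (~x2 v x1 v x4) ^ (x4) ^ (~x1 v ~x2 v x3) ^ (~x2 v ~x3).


A unit clause contains exactly one literal.
Unit clauses found: (x1), (x4).
Count = 2.

2


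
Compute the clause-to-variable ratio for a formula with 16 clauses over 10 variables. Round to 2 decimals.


Clause-to-variable ratio = clauses / variables.
16 / 10 = 1.6.

1.6


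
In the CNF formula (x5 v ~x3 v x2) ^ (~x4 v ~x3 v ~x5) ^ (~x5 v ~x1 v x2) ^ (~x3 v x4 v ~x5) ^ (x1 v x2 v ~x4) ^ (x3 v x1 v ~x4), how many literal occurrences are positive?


Scan each clause for unnegated literals.
Clause 1: 2 positive; Clause 2: 0 positive; Clause 3: 1 positive; Clause 4: 1 positive; Clause 5: 2 positive; Clause 6: 2 positive.
Total positive literal occurrences = 8.

8


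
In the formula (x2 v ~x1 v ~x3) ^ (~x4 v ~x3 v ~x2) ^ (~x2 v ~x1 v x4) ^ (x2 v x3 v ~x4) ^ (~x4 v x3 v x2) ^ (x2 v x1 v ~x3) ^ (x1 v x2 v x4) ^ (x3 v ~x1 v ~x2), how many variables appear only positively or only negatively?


A pure literal appears in only one polarity across all clauses.
No pure literals found.
Count = 0.

0


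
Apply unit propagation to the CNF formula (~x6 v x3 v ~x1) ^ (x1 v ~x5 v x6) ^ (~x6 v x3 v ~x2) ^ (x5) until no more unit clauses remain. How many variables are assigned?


Unit propagation repeatedly assigns the literal in any unit clause, then simplifies.
Assignments in order: x5 = T.
No further unit clauses remain.
Total variables assigned = 1.

1


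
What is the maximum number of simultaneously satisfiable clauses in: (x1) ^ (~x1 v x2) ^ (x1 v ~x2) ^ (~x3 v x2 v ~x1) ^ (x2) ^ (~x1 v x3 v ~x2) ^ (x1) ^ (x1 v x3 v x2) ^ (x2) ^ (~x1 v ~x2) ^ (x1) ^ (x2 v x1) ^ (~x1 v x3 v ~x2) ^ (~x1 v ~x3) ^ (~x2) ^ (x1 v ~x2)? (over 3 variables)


Enumerate all 8 truth assignments.
For each, count how many of the 16 clauses are satisfied.
The formula is not fully satisfiable, so the maximum is below 16.
Maximum simultaneously satisfiable clauses = 13.

13


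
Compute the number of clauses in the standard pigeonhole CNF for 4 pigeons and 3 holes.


The PHP encoding has two parts:
1) At-least-one-hole clauses: 4 (one per pigeon, each with 3 literals).
2) At-most-one-pigeon-per-hole clauses: 3 holes * C(4,2) = 3 * 6 = 18.
Total clauses = 4 + 18 = 22.

22


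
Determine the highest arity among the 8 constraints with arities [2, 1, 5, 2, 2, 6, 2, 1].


The arities are: 2, 1, 5, 2, 2, 6, 2, 1.
Scan for the maximum value.
Maximum arity = 6.

6


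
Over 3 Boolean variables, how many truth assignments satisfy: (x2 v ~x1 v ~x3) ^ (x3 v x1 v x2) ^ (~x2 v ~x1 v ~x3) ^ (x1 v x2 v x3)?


Enumerate all 8 truth assignments over 3 variables.
Test each against every clause.
Satisfying assignments found: 5.

5


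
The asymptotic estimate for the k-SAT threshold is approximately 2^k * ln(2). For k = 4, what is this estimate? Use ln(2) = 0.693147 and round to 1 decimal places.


Using the asymptotic formula: threshold ~ 2^k * ln(2).
2^4 = 16.
16 * 0.693147 = 11.1.

11.1


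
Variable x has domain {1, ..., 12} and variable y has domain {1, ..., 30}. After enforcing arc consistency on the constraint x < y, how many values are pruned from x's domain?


For the constraint x < y, x needs a supporting value in y's domain.
x can be at most 29 (one less than y's maximum).
Valid x values from domain: 12 out of 12.
Pruned = 12 - 12 = 0.

0


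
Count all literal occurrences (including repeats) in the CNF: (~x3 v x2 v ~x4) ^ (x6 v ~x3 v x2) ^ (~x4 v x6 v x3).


Clause lengths: 3, 3, 3.
Sum = 3 + 3 + 3 = 9.

9


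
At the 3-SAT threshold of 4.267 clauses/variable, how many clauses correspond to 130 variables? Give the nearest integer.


The 3-SAT phase transition occurs at approximately 4.267 clauses per variable.
m = 4.267 * 130 = 554.71.
Rounded to nearest integer: 555.

555


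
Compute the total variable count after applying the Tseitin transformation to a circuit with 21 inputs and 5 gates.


The Tseitin transformation introduces one auxiliary variable per gate.
Total variables = inputs + gates = 21 + 5 = 26.

26


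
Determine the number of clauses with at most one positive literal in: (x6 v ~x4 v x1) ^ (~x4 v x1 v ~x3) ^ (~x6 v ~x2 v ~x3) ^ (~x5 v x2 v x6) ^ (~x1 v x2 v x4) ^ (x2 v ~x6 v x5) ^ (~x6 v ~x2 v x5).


A Horn clause has at most one positive literal.
Clause 1: 2 positive lit(s) -> not Horn
Clause 2: 1 positive lit(s) -> Horn
Clause 3: 0 positive lit(s) -> Horn
Clause 4: 2 positive lit(s) -> not Horn
Clause 5: 2 positive lit(s) -> not Horn
Clause 6: 2 positive lit(s) -> not Horn
Clause 7: 1 positive lit(s) -> Horn
Total Horn clauses = 3.

3


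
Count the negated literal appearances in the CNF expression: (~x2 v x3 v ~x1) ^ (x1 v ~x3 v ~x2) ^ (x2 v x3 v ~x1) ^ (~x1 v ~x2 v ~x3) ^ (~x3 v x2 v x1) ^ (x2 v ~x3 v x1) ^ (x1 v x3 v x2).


Scan each clause for negated literals.
Clause 1: 2 negative; Clause 2: 2 negative; Clause 3: 1 negative; Clause 4: 3 negative; Clause 5: 1 negative; Clause 6: 1 negative; Clause 7: 0 negative.
Total negative literal occurrences = 10.

10


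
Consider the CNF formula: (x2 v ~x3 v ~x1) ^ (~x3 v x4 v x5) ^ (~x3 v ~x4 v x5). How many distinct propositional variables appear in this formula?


Identify each distinct variable in the formula.
Variables found: x1, x2, x3, x4, x5.
Total distinct variables = 5.

5


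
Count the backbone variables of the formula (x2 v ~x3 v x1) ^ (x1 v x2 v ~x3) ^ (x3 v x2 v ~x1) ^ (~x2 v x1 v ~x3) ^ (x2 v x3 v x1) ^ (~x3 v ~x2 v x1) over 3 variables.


Find all satisfying assignments: 4 model(s).
Check which variables have the same value in every model.
No variable is fixed across all models.
Backbone size = 0.

0


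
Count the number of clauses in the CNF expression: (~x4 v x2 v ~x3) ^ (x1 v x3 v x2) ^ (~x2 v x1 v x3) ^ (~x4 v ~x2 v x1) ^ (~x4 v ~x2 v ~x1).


Each group enclosed in parentheses joined by ^ is one clause.
Counting the conjuncts: 5 clauses.

5


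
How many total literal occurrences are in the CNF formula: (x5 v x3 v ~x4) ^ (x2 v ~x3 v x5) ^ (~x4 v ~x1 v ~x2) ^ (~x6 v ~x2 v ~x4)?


Clause lengths: 3, 3, 3, 3.
Sum = 3 + 3 + 3 + 3 = 12.

12


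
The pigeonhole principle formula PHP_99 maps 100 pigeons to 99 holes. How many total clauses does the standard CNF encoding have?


The PHP encoding has two parts:
1) At-least-one-hole clauses: 100 (one per pigeon, each with 99 literals).
2) At-most-one-pigeon-per-hole clauses: 99 holes * C(100,2) = 99 * 4950 = 490050.
Total clauses = 100 + 490050 = 490150.

490150


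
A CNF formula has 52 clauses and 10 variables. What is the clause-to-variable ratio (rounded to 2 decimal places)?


Clause-to-variable ratio = clauses / variables.
52 / 10 = 5.2.

5.2


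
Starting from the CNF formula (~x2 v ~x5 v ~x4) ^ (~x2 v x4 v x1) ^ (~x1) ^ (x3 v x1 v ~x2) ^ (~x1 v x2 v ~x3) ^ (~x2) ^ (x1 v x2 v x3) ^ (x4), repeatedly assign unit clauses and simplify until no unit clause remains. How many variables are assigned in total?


Unit propagation repeatedly assigns the literal in any unit clause, then simplifies.
Assignments in order: x1 = F, x2 = F, x3 = T, x4 = T.
No further unit clauses remain.
Total variables assigned = 4.

4


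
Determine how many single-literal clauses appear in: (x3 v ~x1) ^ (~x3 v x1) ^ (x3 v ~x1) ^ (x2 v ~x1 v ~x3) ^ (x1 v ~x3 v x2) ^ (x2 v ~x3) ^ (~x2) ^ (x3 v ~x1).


A unit clause contains exactly one literal.
Unit clauses found: (~x2).
Count = 1.

1


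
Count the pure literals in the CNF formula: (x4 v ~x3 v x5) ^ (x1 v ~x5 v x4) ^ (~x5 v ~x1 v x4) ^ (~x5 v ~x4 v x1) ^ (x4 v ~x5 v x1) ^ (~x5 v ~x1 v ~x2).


A pure literal appears in only one polarity across all clauses.
Pure literals: x2 (negative only), x3 (negative only).
Count = 2.

2


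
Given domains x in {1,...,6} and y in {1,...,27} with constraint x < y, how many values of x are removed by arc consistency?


For the constraint x < y, x needs a supporting value in y's domain.
x can be at most 26 (one less than y's maximum).
Valid x values from domain: 6 out of 6.
Pruned = 6 - 6 = 0.

0


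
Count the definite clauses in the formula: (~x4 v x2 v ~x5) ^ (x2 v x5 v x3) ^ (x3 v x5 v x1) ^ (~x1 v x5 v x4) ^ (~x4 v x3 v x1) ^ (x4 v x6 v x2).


A definite clause has exactly one positive literal.
Clause 1: 1 positive -> definite
Clause 2: 3 positive -> not definite
Clause 3: 3 positive -> not definite
Clause 4: 2 positive -> not definite
Clause 5: 2 positive -> not definite
Clause 6: 3 positive -> not definite
Definite clause count = 1.

1


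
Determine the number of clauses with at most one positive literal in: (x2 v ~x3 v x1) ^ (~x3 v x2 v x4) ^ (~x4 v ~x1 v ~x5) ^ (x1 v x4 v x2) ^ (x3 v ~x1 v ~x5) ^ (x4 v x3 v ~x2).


A Horn clause has at most one positive literal.
Clause 1: 2 positive lit(s) -> not Horn
Clause 2: 2 positive lit(s) -> not Horn
Clause 3: 0 positive lit(s) -> Horn
Clause 4: 3 positive lit(s) -> not Horn
Clause 5: 1 positive lit(s) -> Horn
Clause 6: 2 positive lit(s) -> not Horn
Total Horn clauses = 2.

2


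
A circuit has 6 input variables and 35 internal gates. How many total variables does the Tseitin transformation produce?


The Tseitin transformation introduces one auxiliary variable per gate.
Total variables = inputs + gates = 6 + 35 = 41.

41


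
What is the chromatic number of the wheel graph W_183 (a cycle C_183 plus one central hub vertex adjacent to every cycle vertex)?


W_183 consists of the cycle C_183 together with a hub vertex adjacent to every cycle vertex.
The cycle C_183 needs 3 colors (odd cycle -> 3).
The hub is adjacent to every cycle vertex, so it must receive a new color distinct from all of them.
Chromatic number = 3 + 1 = 4.

4


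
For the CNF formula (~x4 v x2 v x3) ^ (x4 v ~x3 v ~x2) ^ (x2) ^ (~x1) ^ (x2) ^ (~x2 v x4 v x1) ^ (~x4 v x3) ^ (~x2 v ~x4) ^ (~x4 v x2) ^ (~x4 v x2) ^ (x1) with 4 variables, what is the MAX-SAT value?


Enumerate all 16 truth assignments.
For each, count how many of the 11 clauses are satisfied.
The formula is not fully satisfiable, so the maximum is below 11.
Maximum simultaneously satisfiable clauses = 10.

10


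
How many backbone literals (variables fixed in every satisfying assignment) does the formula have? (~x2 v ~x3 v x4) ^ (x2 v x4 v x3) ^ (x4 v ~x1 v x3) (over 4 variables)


Find all satisfying assignments: 11 model(s).
Check which variables have the same value in every model.
No variable is fixed across all models.
Backbone size = 0.

0


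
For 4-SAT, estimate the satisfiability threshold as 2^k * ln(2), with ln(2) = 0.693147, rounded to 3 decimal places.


Using the asymptotic formula: threshold ~ 2^k * ln(2).
2^4 = 16.
16 * 0.693147 = 11.09.

11.09


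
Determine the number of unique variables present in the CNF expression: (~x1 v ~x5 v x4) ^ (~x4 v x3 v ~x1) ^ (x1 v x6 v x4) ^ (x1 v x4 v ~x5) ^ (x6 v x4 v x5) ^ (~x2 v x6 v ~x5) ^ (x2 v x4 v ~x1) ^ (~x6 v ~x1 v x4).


Identify each distinct variable in the formula.
Variables found: x1, x2, x3, x4, x5, x6.
Total distinct variables = 6.

6


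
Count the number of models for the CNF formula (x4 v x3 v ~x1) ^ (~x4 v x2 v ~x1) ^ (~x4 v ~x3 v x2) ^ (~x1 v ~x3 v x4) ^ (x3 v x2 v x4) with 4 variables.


Enumerate all 16 truth assignments over 4 variables.
Test each against every clause.
Satisfying assignments found: 8.

8


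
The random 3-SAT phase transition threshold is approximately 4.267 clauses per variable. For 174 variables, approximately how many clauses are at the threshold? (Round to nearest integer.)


The 3-SAT phase transition occurs at approximately 4.267 clauses per variable.
m = 4.267 * 174 = 742.458.
Rounded to nearest integer: 742.

742


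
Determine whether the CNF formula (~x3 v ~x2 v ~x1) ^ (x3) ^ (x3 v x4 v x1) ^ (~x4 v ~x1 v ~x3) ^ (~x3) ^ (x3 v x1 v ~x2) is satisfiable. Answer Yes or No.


Check all 16 possible truth assignments.
Number of satisfying assignments found: 0.
The formula is unsatisfiable.

No


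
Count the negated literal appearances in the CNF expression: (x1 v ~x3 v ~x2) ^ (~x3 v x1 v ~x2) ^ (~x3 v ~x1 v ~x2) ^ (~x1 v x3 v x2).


Scan each clause for negated literals.
Clause 1: 2 negative; Clause 2: 2 negative; Clause 3: 3 negative; Clause 4: 1 negative.
Total negative literal occurrences = 8.

8


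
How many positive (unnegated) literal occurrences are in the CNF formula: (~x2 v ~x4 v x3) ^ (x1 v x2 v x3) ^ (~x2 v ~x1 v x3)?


Scan each clause for unnegated literals.
Clause 1: 1 positive; Clause 2: 3 positive; Clause 3: 1 positive.
Total positive literal occurrences = 5.

5


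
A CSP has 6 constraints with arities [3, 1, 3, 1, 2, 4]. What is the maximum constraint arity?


The arities are: 3, 1, 3, 1, 2, 4.
Scan for the maximum value.
Maximum arity = 4.

4


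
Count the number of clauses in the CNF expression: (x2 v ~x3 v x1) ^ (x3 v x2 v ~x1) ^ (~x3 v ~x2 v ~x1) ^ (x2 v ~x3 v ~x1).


Each group enclosed in parentheses joined by ^ is one clause.
Counting the conjuncts: 4 clauses.

4


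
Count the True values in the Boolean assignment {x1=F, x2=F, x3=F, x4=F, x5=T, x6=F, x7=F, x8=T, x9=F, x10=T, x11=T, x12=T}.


The weight is the number of variables assigned True.
True variables: x5, x8, x10, x11, x12.
Weight = 5.

5


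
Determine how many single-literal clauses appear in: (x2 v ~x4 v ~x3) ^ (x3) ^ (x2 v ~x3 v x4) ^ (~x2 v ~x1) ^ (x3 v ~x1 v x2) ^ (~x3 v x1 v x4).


A unit clause contains exactly one literal.
Unit clauses found: (x3).
Count = 1.

1


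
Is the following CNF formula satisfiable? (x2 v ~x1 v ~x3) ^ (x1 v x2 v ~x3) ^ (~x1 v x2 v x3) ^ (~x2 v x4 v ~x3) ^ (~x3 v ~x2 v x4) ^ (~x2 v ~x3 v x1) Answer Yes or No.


Check all 16 possible truth assignments.
Number of satisfying assignments found: 7.
The formula is satisfiable.

Yes


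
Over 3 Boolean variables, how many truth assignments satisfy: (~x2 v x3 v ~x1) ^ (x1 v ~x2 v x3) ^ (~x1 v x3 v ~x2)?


Enumerate all 8 truth assignments over 3 variables.
Test each against every clause.
Satisfying assignments found: 6.

6


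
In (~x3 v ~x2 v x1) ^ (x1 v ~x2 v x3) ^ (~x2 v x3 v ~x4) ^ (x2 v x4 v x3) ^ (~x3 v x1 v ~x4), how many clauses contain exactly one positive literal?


A definite clause has exactly one positive literal.
Clause 1: 1 positive -> definite
Clause 2: 2 positive -> not definite
Clause 3: 1 positive -> definite
Clause 4: 3 positive -> not definite
Clause 5: 1 positive -> definite
Definite clause count = 3.

3


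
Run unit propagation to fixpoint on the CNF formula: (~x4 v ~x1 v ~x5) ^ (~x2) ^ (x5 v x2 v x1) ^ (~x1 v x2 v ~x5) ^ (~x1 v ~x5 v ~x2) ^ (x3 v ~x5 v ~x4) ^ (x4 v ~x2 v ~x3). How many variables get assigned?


Unit propagation repeatedly assigns the literal in any unit clause, then simplifies.
Assignments in order: x2 = F.
No further unit clauses remain.
Total variables assigned = 1.

1


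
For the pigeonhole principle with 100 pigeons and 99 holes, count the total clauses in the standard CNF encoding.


The PHP encoding has two parts:
1) At-least-one-hole clauses: 100 (one per pigeon, each with 99 literals).
2) At-most-one-pigeon-per-hole clauses: 99 holes * C(100,2) = 99 * 4950 = 490050.
Total clauses = 100 + 490050 = 490150.

490150


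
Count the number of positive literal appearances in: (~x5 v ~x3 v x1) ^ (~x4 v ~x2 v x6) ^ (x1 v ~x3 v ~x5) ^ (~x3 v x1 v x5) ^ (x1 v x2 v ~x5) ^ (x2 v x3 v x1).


Scan each clause for unnegated literals.
Clause 1: 1 positive; Clause 2: 1 positive; Clause 3: 1 positive; Clause 4: 2 positive; Clause 5: 2 positive; Clause 6: 3 positive.
Total positive literal occurrences = 10.

10


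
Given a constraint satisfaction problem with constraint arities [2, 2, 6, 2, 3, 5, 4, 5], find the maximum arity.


The arities are: 2, 2, 6, 2, 3, 5, 4, 5.
Scan for the maximum value.
Maximum arity = 6.

6


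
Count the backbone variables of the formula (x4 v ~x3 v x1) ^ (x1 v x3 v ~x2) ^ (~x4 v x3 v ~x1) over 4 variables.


Find all satisfying assignments: 10 model(s).
Check which variables have the same value in every model.
No variable is fixed across all models.
Backbone size = 0.

0


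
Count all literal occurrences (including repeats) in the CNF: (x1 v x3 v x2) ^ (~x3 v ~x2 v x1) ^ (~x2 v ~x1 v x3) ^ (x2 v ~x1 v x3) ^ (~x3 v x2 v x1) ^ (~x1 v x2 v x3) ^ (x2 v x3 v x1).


Clause lengths: 3, 3, 3, 3, 3, 3, 3.
Sum = 3 + 3 + 3 + 3 + 3 + 3 + 3 = 21.

21


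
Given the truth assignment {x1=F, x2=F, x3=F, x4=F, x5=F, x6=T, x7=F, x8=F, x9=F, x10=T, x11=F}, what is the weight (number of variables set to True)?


The weight is the number of variables assigned True.
True variables: x6, x10.
Weight = 2.

2


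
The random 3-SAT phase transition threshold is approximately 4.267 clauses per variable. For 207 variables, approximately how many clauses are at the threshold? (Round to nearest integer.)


The 3-SAT phase transition occurs at approximately 4.267 clauses per variable.
m = 4.267 * 207 = 883.269.
Rounded to nearest integer: 883.

883


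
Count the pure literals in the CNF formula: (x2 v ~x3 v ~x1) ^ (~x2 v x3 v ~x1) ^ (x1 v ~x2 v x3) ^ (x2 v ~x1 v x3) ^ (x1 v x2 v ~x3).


A pure literal appears in only one polarity across all clauses.
No pure literals found.
Count = 0.

0


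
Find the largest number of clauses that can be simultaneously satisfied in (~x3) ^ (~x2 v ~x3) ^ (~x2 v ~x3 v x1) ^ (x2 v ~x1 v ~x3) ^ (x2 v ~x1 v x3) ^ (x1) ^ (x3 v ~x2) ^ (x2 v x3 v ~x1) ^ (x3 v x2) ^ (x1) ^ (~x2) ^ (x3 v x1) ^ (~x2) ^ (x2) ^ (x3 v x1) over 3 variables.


Enumerate all 8 truth assignments.
For each, count how many of the 15 clauses are satisfied.
The formula is not fully satisfiable, so the maximum is below 15.
Maximum simultaneously satisfiable clauses = 12.

12


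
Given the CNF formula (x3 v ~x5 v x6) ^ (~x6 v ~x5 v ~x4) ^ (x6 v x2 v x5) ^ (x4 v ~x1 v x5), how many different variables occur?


Identify each distinct variable in the formula.
Variables found: x1, x2, x3, x4, x5, x6.
Total distinct variables = 6.

6


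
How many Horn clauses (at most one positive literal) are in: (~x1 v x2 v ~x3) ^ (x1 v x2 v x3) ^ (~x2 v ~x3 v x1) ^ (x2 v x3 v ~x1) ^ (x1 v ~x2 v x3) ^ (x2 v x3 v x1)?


A Horn clause has at most one positive literal.
Clause 1: 1 positive lit(s) -> Horn
Clause 2: 3 positive lit(s) -> not Horn
Clause 3: 1 positive lit(s) -> Horn
Clause 4: 2 positive lit(s) -> not Horn
Clause 5: 2 positive lit(s) -> not Horn
Clause 6: 3 positive lit(s) -> not Horn
Total Horn clauses = 2.

2


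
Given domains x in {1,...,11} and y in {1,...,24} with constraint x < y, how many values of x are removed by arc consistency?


For the constraint x < y, x needs a supporting value in y's domain.
x can be at most 23 (one less than y's maximum).
Valid x values from domain: 11 out of 11.
Pruned = 11 - 11 = 0.

0


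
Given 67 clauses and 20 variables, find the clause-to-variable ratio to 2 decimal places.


Clause-to-variable ratio = clauses / variables.
67 / 20 = 3.35.

3.35


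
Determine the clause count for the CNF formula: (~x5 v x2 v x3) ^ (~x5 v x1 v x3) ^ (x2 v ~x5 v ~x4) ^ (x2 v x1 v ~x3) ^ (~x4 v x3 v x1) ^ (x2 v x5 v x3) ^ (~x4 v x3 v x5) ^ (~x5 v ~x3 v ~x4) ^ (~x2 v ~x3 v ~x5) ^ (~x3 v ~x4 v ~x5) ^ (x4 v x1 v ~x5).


Each group enclosed in parentheses joined by ^ is one clause.
Counting the conjuncts: 11 clauses.

11


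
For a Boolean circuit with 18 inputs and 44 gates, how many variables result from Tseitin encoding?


The Tseitin transformation introduces one auxiliary variable per gate.
Total variables = inputs + gates = 18 + 44 = 62.

62


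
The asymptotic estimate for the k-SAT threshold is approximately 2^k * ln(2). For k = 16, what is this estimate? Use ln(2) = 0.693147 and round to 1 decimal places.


Using the asymptotic formula: threshold ~ 2^k * ln(2).
2^16 = 65536.
65536 * 0.693147 = 45426.1.

45426.1


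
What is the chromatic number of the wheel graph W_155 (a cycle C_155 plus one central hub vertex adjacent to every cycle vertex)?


W_155 consists of the cycle C_155 together with a hub vertex adjacent to every cycle vertex.
The cycle C_155 needs 3 colors (odd cycle -> 3).
The hub is adjacent to every cycle vertex, so it must receive a new color distinct from all of them.
Chromatic number = 3 + 1 = 4.

4


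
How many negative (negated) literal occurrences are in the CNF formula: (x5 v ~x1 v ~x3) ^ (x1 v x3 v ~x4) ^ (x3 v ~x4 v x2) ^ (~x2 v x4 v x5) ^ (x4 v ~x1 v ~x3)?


Scan each clause for negated literals.
Clause 1: 2 negative; Clause 2: 1 negative; Clause 3: 1 negative; Clause 4: 1 negative; Clause 5: 2 negative.
Total negative literal occurrences = 7.

7


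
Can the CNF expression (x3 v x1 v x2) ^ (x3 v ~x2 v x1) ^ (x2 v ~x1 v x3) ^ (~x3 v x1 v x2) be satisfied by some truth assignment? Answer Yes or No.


Check all 8 possible truth assignments.
Number of satisfying assignments found: 4.
The formula is satisfiable.

Yes


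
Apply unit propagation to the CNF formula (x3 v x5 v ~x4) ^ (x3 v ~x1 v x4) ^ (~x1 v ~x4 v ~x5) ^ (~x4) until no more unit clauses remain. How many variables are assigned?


Unit propagation repeatedly assigns the literal in any unit clause, then simplifies.
Assignments in order: x4 = F.
No further unit clauses remain.
Total variables assigned = 1.

1


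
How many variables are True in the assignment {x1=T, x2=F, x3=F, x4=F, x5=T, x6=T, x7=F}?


The weight is the number of variables assigned True.
True variables: x1, x5, x6.
Weight = 3.

3


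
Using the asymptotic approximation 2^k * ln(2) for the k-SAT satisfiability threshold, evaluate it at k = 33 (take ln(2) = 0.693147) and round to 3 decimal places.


Using the asymptotic formula: threshold ~ 2^k * ln(2).
2^33 = 8589934592.
8589934592 * 0.693147 = 5954087392.641.

5954087392.641


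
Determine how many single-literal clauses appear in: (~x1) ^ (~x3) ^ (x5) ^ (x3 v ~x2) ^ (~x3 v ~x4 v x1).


A unit clause contains exactly one literal.
Unit clauses found: (~x1), (~x3), (x5).
Count = 3.

3


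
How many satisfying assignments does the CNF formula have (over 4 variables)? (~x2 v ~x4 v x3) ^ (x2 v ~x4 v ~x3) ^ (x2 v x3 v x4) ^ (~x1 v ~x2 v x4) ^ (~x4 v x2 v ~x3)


Enumerate all 16 truth assignments over 4 variables.
Test each against every clause.
Satisfying assignments found: 8.

8


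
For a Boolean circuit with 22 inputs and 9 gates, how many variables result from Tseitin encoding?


The Tseitin transformation introduces one auxiliary variable per gate.
Total variables = inputs + gates = 22 + 9 = 31.

31


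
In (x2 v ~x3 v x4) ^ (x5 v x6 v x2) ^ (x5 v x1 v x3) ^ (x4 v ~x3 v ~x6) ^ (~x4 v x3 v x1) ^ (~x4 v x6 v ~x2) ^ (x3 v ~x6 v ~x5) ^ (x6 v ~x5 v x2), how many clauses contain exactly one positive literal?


A definite clause has exactly one positive literal.
Clause 1: 2 positive -> not definite
Clause 2: 3 positive -> not definite
Clause 3: 3 positive -> not definite
Clause 4: 1 positive -> definite
Clause 5: 2 positive -> not definite
Clause 6: 1 positive -> definite
Clause 7: 1 positive -> definite
Clause 8: 2 positive -> not definite
Definite clause count = 3.

3


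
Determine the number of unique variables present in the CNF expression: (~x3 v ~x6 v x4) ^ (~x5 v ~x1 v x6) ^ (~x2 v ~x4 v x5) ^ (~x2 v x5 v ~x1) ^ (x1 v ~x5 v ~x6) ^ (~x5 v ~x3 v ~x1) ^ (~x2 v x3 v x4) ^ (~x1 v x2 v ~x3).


Identify each distinct variable in the formula.
Variables found: x1, x2, x3, x4, x5, x6.
Total distinct variables = 6.

6


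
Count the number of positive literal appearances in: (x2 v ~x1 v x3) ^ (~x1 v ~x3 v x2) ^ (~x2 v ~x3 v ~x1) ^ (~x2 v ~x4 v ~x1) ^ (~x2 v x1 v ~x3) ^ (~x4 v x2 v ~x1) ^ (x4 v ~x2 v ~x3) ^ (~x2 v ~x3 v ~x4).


Scan each clause for unnegated literals.
Clause 1: 2 positive; Clause 2: 1 positive; Clause 3: 0 positive; Clause 4: 0 positive; Clause 5: 1 positive; Clause 6: 1 positive; Clause 7: 1 positive; Clause 8: 0 positive.
Total positive literal occurrences = 6.

6


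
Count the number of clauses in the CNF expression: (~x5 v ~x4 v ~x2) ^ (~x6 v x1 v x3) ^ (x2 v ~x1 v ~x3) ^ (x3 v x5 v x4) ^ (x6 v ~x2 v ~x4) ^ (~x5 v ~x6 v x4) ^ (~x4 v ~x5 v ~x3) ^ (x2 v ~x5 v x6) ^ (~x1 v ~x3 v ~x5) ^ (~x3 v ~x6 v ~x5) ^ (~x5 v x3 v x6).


Each group enclosed in parentheses joined by ^ is one clause.
Counting the conjuncts: 11 clauses.

11


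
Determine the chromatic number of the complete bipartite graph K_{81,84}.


K_{81,84} is bipartite by definition: the two parts are independent sets, with every edge crossing between them.
Color all vertices in one part with color 1 and all vertices in the other part with color 2.
Since the graph has at least one edge, one color does not suffice.
Chromatic number = 2.

2


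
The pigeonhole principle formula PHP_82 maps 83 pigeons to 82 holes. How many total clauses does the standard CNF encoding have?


The PHP encoding has two parts:
1) At-least-one-hole clauses: 83 (one per pigeon, each with 82 literals).
2) At-most-one-pigeon-per-hole clauses: 82 holes * C(83,2) = 82 * 3403 = 279046.
Total clauses = 83 + 279046 = 279129.

279129


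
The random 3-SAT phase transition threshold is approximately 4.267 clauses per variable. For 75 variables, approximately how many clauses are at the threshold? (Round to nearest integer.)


The 3-SAT phase transition occurs at approximately 4.267 clauses per variable.
m = 4.267 * 75 = 320.025.
Rounded to nearest integer: 320.

320


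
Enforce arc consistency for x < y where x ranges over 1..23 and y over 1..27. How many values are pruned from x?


For the constraint x < y, x needs a supporting value in y's domain.
x can be at most 26 (one less than y's maximum).
Valid x values from domain: 23 out of 23.
Pruned = 23 - 23 = 0.

0


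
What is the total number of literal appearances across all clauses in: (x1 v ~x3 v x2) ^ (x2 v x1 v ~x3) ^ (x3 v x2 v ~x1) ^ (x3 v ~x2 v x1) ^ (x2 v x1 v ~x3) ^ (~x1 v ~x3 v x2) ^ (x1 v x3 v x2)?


Clause lengths: 3, 3, 3, 3, 3, 3, 3.
Sum = 3 + 3 + 3 + 3 + 3 + 3 + 3 = 21.

21


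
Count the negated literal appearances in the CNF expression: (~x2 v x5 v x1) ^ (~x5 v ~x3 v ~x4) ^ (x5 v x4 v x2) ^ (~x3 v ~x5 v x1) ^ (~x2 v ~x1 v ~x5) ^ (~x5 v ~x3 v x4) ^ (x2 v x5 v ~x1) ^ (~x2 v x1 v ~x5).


Scan each clause for negated literals.
Clause 1: 1 negative; Clause 2: 3 negative; Clause 3: 0 negative; Clause 4: 2 negative; Clause 5: 3 negative; Clause 6: 2 negative; Clause 7: 1 negative; Clause 8: 2 negative.
Total negative literal occurrences = 14.

14


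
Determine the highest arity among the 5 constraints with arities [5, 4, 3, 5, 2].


The arities are: 5, 4, 3, 5, 2.
Scan for the maximum value.
Maximum arity = 5.

5


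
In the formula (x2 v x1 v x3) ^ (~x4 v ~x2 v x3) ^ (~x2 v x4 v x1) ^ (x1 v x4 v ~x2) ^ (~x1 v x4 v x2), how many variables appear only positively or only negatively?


A pure literal appears in only one polarity across all clauses.
Pure literals: x3 (positive only).
Count = 1.

1


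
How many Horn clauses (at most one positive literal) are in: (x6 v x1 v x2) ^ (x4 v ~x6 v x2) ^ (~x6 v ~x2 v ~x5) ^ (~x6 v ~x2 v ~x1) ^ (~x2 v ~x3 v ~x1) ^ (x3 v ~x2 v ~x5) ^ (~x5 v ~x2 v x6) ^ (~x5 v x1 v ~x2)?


A Horn clause has at most one positive literal.
Clause 1: 3 positive lit(s) -> not Horn
Clause 2: 2 positive lit(s) -> not Horn
Clause 3: 0 positive lit(s) -> Horn
Clause 4: 0 positive lit(s) -> Horn
Clause 5: 0 positive lit(s) -> Horn
Clause 6: 1 positive lit(s) -> Horn
Clause 7: 1 positive lit(s) -> Horn
Clause 8: 1 positive lit(s) -> Horn
Total Horn clauses = 6.

6


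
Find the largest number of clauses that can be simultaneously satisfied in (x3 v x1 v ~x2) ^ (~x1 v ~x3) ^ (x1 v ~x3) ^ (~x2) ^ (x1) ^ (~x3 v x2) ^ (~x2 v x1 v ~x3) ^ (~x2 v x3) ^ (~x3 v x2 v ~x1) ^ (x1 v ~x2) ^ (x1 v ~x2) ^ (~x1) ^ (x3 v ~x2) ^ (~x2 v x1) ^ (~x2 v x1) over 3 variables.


Enumerate all 8 truth assignments.
For each, count how many of the 15 clauses are satisfied.
The formula is not fully satisfiable, so the maximum is below 15.
Maximum simultaneously satisfiable clauses = 14.

14


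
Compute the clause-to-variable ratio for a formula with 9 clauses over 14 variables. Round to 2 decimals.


Clause-to-variable ratio = clauses / variables.
9 / 14 = 0.64.

0.64


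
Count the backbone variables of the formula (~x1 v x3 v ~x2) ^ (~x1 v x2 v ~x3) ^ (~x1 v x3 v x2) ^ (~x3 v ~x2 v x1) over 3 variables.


Find all satisfying assignments: 4 model(s).
Check which variables have the same value in every model.
No variable is fixed across all models.
Backbone size = 0.

0


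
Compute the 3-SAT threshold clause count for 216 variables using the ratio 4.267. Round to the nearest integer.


The 3-SAT phase transition occurs at approximately 4.267 clauses per variable.
m = 4.267 * 216 = 921.672.
Rounded to nearest integer: 922.

922


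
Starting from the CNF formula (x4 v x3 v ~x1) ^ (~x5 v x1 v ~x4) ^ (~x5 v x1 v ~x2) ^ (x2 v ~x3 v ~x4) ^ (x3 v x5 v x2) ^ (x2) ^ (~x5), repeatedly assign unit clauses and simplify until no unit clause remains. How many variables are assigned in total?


Unit propagation repeatedly assigns the literal in any unit clause, then simplifies.
Assignments in order: x2 = T, x5 = F.
No further unit clauses remain.
Total variables assigned = 2.

2


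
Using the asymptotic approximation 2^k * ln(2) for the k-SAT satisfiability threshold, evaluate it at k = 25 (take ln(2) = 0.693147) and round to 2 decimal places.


Using the asymptotic formula: threshold ~ 2^k * ln(2).
2^25 = 33554432.
33554432 * 0.693147 = 23258153.88.

23258153.88


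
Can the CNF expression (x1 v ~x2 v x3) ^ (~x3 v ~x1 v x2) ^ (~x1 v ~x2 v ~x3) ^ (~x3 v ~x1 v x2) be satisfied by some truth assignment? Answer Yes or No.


Check all 8 possible truth assignments.
Number of satisfying assignments found: 5.
The formula is satisfiable.

Yes


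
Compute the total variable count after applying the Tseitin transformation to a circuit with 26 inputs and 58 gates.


The Tseitin transformation introduces one auxiliary variable per gate.
Total variables = inputs + gates = 26 + 58 = 84.

84


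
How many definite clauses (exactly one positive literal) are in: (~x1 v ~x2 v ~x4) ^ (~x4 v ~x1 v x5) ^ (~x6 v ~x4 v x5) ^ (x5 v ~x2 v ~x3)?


A definite clause has exactly one positive literal.
Clause 1: 0 positive -> not definite
Clause 2: 1 positive -> definite
Clause 3: 1 positive -> definite
Clause 4: 1 positive -> definite
Definite clause count = 3.

3


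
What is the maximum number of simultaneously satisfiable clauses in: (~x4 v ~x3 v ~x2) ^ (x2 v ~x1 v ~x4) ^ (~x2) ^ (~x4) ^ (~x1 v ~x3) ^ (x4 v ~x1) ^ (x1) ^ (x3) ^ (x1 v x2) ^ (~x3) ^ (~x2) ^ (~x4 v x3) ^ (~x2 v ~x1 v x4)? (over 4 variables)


Enumerate all 16 truth assignments.
For each, count how many of the 13 clauses are satisfied.
The formula is not fully satisfiable, so the maximum is below 13.
Maximum simultaneously satisfiable clauses = 11.

11


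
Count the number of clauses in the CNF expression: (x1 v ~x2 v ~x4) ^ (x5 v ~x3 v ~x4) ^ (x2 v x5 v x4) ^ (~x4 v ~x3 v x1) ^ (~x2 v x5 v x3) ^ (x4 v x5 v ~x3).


Each group enclosed in parentheses joined by ^ is one clause.
Counting the conjuncts: 6 clauses.

6


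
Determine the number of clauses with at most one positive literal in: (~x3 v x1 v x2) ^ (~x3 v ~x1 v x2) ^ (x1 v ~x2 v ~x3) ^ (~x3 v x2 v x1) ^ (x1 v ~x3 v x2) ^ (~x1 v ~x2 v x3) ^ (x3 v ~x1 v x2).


A Horn clause has at most one positive literal.
Clause 1: 2 positive lit(s) -> not Horn
Clause 2: 1 positive lit(s) -> Horn
Clause 3: 1 positive lit(s) -> Horn
Clause 4: 2 positive lit(s) -> not Horn
Clause 5: 2 positive lit(s) -> not Horn
Clause 6: 1 positive lit(s) -> Horn
Clause 7: 2 positive lit(s) -> not Horn
Total Horn clauses = 3.

3
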